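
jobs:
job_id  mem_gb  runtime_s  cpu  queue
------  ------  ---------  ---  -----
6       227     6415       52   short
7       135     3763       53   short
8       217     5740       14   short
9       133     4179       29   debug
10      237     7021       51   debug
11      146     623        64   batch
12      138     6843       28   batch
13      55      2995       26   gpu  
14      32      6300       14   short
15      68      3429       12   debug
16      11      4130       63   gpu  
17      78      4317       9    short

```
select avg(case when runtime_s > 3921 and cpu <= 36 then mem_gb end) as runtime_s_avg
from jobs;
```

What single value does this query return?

119.6

job_id=6: ✗
job_id=7: ✗
job_id=8: ✓ → 217
job_id=9: ✓ → 133
job_id=10: ✗
job_id=11: ✗
job_id=12: ✓ → 138
job_id=13: ✗
job_id=14: ✓ → 32
job_id=15: ✗
job_id=16: ✗
job_id=17: ✓ → 78
runtime_s_avg = (217 + 133 + 138 + 32 + 78) / 5 = 119.6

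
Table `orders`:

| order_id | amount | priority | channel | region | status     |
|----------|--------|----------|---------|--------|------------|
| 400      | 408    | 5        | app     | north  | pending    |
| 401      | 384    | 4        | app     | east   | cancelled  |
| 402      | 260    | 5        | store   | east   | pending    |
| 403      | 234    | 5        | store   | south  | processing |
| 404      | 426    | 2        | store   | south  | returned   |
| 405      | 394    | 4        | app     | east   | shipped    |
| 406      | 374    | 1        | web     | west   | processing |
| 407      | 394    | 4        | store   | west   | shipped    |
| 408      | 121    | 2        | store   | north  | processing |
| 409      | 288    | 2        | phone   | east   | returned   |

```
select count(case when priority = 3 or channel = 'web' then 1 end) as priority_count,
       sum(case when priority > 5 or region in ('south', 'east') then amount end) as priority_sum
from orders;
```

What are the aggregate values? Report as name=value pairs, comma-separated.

priority_count=1, priority_sum=1986

[priority_count: priority = 3 or channel = 'web']
order_id=400: ✗
order_id=401: ✗
order_id=402: ✗
order_id=403: ✗
order_id=404: ✗
order_id=405: ✗
order_id=406: ✓ → 1
order_id=407: ✗
order_id=408: ✗
order_id=409: ✗
priority_count = COUNT(1) = 1
—
[priority_sum: priority > 5 or region in ('south', 'east')]
order_id=400: ✗
order_id=401: ✓ → 384
order_id=402: ✓ → 260
order_id=403: ✓ → 234
order_id=404: ✓ → 426
order_id=405: ✓ → 394
order_id=406: ✗
order_id=407: ✗
order_id=408: ✗
order_id=409: ✓ → 288
priority_sum = 384 + 260 + 234 + 426 + 394 + 288 = 1986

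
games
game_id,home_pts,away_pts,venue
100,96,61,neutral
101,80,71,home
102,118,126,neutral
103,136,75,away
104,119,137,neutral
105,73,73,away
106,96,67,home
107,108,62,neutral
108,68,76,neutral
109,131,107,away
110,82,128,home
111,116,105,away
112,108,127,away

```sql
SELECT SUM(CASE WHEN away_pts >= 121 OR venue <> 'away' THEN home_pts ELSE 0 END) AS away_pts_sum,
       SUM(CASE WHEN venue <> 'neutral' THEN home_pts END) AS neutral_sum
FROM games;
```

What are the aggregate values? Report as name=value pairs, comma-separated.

away_pts_sum=875, neutral_sum=822

[away_pts_sum: away_pts >= 121 OR venue <> 'away']
game_id=100: ✓ → 96
game_id=101: ✓ → 80
game_id=102: ✓ → 118
game_id=103: ✗
game_id=104: ✓ → 119
game_id=105: ✗
game_id=106: ✓ → 96
game_id=107: ✓ → 108
game_id=108: ✓ → 68
game_id=109: ✗
game_id=110: ✓ → 82
game_id=111: ✗
game_id=112: ✓ → 108
away_pts_sum = 96 + 80 + 118 + 119 + 96 + 108 + 68 + 82 + 108 = 875
—
[neutral_sum: venue <> 'neutral']
game_id=100: ✗
game_id=101: ✓ → 80
game_id=102: ✗
game_id=103: ✓ → 136
game_id=104: ✗
game_id=105: ✓ → 73
game_id=106: ✓ → 96
game_id=107: ✗
game_id=108: ✗
game_id=109: ✓ → 131
game_id=110: ✓ → 82
game_id=111: ✓ → 116
game_id=112: ✓ → 108
neutral_sum = 80 + 136 + 73 + 96 + 131 + 82 + 116 + 108 = 822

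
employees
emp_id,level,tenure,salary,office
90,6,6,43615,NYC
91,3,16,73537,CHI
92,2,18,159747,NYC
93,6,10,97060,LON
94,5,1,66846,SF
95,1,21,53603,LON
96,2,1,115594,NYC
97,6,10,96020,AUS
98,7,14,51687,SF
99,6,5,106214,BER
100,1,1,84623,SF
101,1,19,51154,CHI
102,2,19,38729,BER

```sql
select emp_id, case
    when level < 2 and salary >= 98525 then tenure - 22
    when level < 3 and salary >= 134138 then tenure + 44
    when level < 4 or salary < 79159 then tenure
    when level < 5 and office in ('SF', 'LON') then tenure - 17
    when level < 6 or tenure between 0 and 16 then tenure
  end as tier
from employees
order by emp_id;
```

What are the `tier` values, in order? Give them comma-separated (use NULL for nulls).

emp_id=90: level < 4 or salary < 79159 → 6
emp_id=91: level < 4 or salary < 79159 → 16
emp_id=92: level < 3 and salary >= 134138 → 62
emp_id=93: level < 6 or tenure between 0 and 16 → 10
emp_id=94: level < 4 or salary < 79159 → 1
emp_id=95: level < 4 or salary < 79159 → 21
emp_id=96: level < 4 or salary < 79159 → 1
emp_id=97: level < 6 or tenure between 0 and 16 → 10
emp_id=98: level < 4 or salary < 79159 → 14
emp_id=99: level < 6 or tenure between 0 and 16 → 5
emp_id=100: level < 4 or salary < 79159 → 1
emp_id=101: level < 4 or salary < 79159 → 19
emp_id=102: level < 4 or salary < 79159 → 19

6, 16, 62, 10, 1, 21, 1, 10, 14, 5, 1, 19, 19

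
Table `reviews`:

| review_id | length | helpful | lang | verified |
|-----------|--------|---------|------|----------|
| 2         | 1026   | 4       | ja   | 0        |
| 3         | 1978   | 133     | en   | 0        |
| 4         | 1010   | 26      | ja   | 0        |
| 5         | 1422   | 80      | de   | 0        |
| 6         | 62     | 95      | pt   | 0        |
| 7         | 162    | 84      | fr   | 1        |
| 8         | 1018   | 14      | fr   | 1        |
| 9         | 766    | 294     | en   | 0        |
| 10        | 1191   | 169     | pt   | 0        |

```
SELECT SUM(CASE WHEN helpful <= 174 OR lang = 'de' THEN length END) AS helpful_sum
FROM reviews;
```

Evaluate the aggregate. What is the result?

review_id=2: ✓ → 1026
review_id=3: ✓ → 1978
review_id=4: ✓ → 1010
review_id=5: ✓ → 1422
review_id=6: ✓ → 62
review_id=7: ✓ → 162
review_id=8: ✓ → 1018
review_id=9: ✗
review_id=10: ✓ → 1191
helpful_sum = 1026 + 1978 + 1010 + 1422 + 62 + 162 + 1018 + 1191 = 7869

7869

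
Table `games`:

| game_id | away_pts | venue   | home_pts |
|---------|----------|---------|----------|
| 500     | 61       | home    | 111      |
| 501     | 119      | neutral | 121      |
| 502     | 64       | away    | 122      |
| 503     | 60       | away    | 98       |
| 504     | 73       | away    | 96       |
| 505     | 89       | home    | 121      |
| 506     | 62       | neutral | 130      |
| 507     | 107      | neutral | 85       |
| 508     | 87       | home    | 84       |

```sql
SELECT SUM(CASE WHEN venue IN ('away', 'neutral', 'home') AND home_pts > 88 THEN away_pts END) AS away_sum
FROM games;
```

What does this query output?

528

game_id=500: ✓ → 61
game_id=501: ✓ → 119
game_id=502: ✓ → 64
game_id=503: ✓ → 60
game_id=504: ✓ → 73
game_id=505: ✓ → 89
game_id=506: ✓ → 62
game_id=507: ✗
game_id=508: ✗
away_sum = 61 + 119 + 64 + 60 + 73 + 89 + 62 = 528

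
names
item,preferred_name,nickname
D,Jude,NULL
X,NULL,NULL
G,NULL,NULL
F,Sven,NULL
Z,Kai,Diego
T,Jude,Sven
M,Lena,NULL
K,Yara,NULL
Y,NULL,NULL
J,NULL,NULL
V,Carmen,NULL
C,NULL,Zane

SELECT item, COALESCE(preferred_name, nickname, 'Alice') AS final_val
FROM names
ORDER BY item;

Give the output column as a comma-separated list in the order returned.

Zane, Jude, Sven, Alice, Alice, Yara, Lena, Jude, Carmen, Alice, Alice, Kai

item=C: preferred_name=NULL, nickname=Zane → Zane
item=D: preferred_name=Jude → Jude
item=F: preferred_name=Sven → Sven
item=G: preferred_name=NULL, nickname=NULL, → literal Alice → Alice
item=J: preferred_name=NULL, nickname=NULL, → literal Alice → Alice
item=K: preferred_name=Yara → Yara
item=M: preferred_name=Lena → Lena
item=T: preferred_name=Jude → Jude
item=V: preferred_name=Carmen → Carmen
item=X: preferred_name=NULL, nickname=NULL, → literal Alice → Alice
item=Y: preferred_name=NULL, nickname=NULL, → literal Alice → Alice
item=Z: preferred_name=Kai → Kai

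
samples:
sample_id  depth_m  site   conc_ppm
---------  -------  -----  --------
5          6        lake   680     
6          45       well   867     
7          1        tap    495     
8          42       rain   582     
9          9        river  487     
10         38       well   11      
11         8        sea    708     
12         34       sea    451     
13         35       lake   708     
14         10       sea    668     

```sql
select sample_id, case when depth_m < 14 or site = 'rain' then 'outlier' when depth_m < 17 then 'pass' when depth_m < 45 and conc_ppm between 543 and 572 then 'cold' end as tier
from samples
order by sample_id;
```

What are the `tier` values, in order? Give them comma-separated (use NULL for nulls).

outlier, NULL, outlier, outlier, outlier, NULL, outlier, NULL, NULL, outlier

sample_id=5: depth_m < 14 or site = 'rain' → outlier
sample_id=6: (no match → NULL) → NULL
sample_id=7: depth_m < 14 or site = 'rain' → outlier
sample_id=8: depth_m < 14 or site = 'rain' → outlier
sample_id=9: depth_m < 14 or site = 'rain' → outlier
sample_id=10: (no match → NULL) → NULL
sample_id=11: depth_m < 14 or site = 'rain' → outlier
sample_id=12: (no match → NULL) → NULL
sample_id=13: (no match → NULL) → NULL
sample_id=14: depth_m < 14 or site = 'rain' → outlier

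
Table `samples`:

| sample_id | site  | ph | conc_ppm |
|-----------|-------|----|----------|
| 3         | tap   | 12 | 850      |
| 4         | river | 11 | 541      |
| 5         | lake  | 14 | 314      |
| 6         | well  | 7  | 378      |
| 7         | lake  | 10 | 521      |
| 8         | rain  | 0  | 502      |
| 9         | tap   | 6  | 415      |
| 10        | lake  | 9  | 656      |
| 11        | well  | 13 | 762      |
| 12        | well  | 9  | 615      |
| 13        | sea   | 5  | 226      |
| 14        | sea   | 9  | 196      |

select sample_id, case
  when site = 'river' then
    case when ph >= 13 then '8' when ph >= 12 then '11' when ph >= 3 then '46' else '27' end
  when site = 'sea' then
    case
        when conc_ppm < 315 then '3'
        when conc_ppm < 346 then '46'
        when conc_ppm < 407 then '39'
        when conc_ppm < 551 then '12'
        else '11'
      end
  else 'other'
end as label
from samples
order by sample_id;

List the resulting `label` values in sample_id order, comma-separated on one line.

other, 46, other, other, other, other, other, other, other, other, 3, 3

sample_id=3: site='tap' → outer ELSE → other
sample_id=4: site='river' → inner[ph >= 3] → 46
sample_id=5: site='lake' → outer ELSE → other
sample_id=6: site='well' → outer ELSE → other
sample_id=7: site='lake' → outer ELSE → other
sample_id=8: site='rain' → outer ELSE → other
sample_id=9: site='tap' → outer ELSE → other
sample_id=10: site='lake' → outer ELSE → other
sample_id=11: site='well' → outer ELSE → other
sample_id=12: site='well' → outer ELSE → other
sample_id=13: site='sea' → inner[conc_ppm < 315] → 3
sample_id=14: site='sea' → inner[conc_ppm < 315] → 3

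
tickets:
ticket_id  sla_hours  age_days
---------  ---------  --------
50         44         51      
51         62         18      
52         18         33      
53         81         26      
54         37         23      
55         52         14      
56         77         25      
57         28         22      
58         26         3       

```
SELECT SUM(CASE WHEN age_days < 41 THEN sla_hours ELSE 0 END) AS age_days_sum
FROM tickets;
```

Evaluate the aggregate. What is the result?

ticket_id=50: ✗
ticket_id=51: ✓ → 62
ticket_id=52: ✓ → 18
ticket_id=53: ✓ → 81
ticket_id=54: ✓ → 37
ticket_id=55: ✓ → 52
ticket_id=56: ✓ → 77
ticket_id=57: ✓ → 28
ticket_id=58: ✓ → 26
age_days_sum = 62 + 18 + 81 + 37 + 52 + 77 + 28 + 26 = 381

381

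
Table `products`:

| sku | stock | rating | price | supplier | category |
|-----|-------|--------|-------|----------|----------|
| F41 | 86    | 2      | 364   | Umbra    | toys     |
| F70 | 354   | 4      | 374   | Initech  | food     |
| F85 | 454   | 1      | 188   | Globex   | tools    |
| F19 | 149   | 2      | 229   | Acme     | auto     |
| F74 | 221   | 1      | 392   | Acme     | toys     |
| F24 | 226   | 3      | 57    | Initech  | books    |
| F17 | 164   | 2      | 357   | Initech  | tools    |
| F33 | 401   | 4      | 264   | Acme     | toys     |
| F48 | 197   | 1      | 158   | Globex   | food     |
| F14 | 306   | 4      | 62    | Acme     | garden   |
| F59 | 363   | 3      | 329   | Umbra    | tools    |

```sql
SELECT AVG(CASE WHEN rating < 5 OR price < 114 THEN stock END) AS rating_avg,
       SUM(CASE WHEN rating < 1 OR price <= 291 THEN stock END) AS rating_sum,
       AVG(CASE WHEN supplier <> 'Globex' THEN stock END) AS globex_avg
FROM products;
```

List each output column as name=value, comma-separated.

rating_avg=265.5454545455, rating_sum=1733, globex_avg=252.2222222222

[rating_avg: rating < 5 OR price < 114]
sku=F41: ✓ → 86
sku=F70: ✓ → 354
sku=F85: ✓ → 454
sku=F19: ✓ → 149
sku=F74: ✓ → 221
sku=F24: ✓ → 226
sku=F17: ✓ → 164
sku=F33: ✓ → 401
sku=F48: ✓ → 197
sku=F14: ✓ → 306
sku=F59: ✓ → 363
rating_avg = (86 + 354 + 454 + 149 + 221 + 226 + 164 + 401 + 197 + 306 + 363) / 11 = 265.5454545455
—
[rating_sum: rating < 1 OR price <= 291]
sku=F41: ✗
sku=F70: ✗
sku=F85: ✓ → 454
sku=F19: ✓ → 149
sku=F74: ✗
sku=F24: ✓ → 226
sku=F17: ✗
sku=F33: ✓ → 401
sku=F48: ✓ → 197
sku=F14: ✓ → 306
sku=F59: ✗
rating_sum = 454 + 149 + 226 + 401 + 197 + 306 = 1733
—
[globex_avg: supplier <> 'Globex']
sku=F41: ✓ → 86
sku=F70: ✓ → 354
sku=F85: ✗
sku=F19: ✓ → 149
sku=F74: ✓ → 221
sku=F24: ✓ → 226
sku=F17: ✓ → 164
sku=F33: ✓ → 401
sku=F48: ✗
sku=F14: ✓ → 306
sku=F59: ✓ → 363
globex_avg = (86 + 354 + 149 + 221 + 226 + 164 + 401 + 306 + 363) / 9 = 252.2222222222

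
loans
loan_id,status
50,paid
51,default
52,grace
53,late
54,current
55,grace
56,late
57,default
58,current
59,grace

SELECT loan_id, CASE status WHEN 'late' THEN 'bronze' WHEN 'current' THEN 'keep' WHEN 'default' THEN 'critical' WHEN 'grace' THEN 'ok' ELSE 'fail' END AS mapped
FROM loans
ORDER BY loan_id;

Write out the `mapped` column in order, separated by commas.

fail, critical, ok, bronze, keep, ok, bronze, critical, keep, ok

loan_id=50: ELSE → fail
loan_id=51: status='default' → critical
loan_id=52: status='grace' → ok
loan_id=53: status='late' → bronze
loan_id=54: status='current' → keep
loan_id=55: status='grace' → ok
loan_id=56: status='late' → bronze
loan_id=57: status='default' → critical
loan_id=58: status='current' → keep
loan_id=59: status='grace' → ok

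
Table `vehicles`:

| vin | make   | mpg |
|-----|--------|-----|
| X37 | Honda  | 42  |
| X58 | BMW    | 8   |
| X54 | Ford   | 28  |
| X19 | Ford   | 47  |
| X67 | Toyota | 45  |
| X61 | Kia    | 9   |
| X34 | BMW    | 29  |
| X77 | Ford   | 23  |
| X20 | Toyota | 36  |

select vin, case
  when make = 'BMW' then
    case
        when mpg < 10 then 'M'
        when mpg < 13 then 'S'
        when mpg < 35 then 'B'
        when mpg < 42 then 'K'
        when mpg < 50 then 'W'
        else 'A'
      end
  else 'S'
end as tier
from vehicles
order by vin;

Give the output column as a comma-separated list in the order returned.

vin=X19: make='Ford' → outer ELSE → S
vin=X20: make='Toyota' → outer ELSE → S
vin=X34: make='BMW' → inner[mpg < 35] → B
vin=X37: make='Honda' → outer ELSE → S
vin=X54: make='Ford' → outer ELSE → S
vin=X58: make='BMW' → inner[mpg < 10] → M
vin=X61: make='Kia' → outer ELSE → S
vin=X67: make='Toyota' → outer ELSE → S
vin=X77: make='Ford' → outer ELSE → S

S, S, B, S, S, M, S, S, S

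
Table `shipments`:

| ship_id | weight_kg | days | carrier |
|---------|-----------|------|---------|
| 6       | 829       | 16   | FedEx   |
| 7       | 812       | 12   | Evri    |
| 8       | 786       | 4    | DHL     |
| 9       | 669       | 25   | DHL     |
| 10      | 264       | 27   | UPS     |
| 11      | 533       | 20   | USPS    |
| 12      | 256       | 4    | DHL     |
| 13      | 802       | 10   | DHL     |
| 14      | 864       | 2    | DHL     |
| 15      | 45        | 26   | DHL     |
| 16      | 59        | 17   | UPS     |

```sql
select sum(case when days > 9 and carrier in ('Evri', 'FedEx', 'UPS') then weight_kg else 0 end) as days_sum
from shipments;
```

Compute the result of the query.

ship_id=6: ✓ → 829
ship_id=7: ✓ → 812
ship_id=8: ✗
ship_id=9: ✗
ship_id=10: ✓ → 264
ship_id=11: ✗
ship_id=12: ✗
ship_id=13: ✗
ship_id=14: ✗
ship_id=15: ✗
ship_id=16: ✓ → 59
days_sum = 829 + 812 + 264 + 59 = 1964

1964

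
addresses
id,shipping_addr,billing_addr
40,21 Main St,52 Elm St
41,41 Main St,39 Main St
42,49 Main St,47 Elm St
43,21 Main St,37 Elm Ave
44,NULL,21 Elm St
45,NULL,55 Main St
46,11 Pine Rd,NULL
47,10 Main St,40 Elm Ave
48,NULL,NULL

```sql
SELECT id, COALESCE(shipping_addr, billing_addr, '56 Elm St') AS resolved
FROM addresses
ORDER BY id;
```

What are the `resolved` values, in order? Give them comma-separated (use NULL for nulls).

id=40: shipping_addr=21 Main St → 21 Main St
id=41: shipping_addr=41 Main St → 41 Main St
id=42: shipping_addr=49 Main St → 49 Main St
id=43: shipping_addr=21 Main St → 21 Main St
id=44: shipping_addr=NULL, billing_addr=21 Elm St → 21 Elm St
id=45: shipping_addr=NULL, billing_addr=55 Main St → 55 Main St
id=46: shipping_addr=11 Pine Rd → 11 Pine Rd
id=47: shipping_addr=10 Main St → 10 Main St
id=48: shipping_addr=NULL, billing_addr=NULL, → literal 56 Elm St → 56 Elm St

21 Main St, 41 Main St, 49 Main St, 21 Main St, 21 Elm St, 55 Main St, 11 Pine Rd, 10 Main St, 56 Elm St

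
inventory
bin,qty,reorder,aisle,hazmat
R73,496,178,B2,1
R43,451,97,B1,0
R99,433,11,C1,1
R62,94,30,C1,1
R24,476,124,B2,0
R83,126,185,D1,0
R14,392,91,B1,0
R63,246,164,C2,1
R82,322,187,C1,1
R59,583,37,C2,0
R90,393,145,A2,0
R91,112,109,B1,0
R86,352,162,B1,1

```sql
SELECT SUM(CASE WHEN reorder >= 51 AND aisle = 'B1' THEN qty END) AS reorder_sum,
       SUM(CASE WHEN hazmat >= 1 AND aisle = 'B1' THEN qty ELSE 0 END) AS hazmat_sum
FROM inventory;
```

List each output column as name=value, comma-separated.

reorder_sum=1307, hazmat_sum=352

[reorder_sum: reorder >= 51 AND aisle = 'B1']
bin=R73: ✗
bin=R43: ✓ → 451
bin=R99: ✗
bin=R62: ✗
bin=R24: ✗
bin=R83: ✗
bin=R14: ✓ → 392
bin=R63: ✗
bin=R82: ✗
bin=R59: ✗
bin=R90: ✗
bin=R91: ✓ → 112
bin=R86: ✓ → 352
reorder_sum = 451 + 392 + 112 + 352 = 1307
—
[hazmat_sum: hazmat >= 1 AND aisle = 'B1']
bin=R73: ✗
bin=R43: ✗
bin=R99: ✗
bin=R62: ✗
bin=R24: ✗
bin=R83: ✗
bin=R14: ✗
bin=R63: ✗
bin=R82: ✗
bin=R59: ✗
bin=R90: ✗
bin=R91: ✗
bin=R86: ✓ → 352
hazmat_sum = 352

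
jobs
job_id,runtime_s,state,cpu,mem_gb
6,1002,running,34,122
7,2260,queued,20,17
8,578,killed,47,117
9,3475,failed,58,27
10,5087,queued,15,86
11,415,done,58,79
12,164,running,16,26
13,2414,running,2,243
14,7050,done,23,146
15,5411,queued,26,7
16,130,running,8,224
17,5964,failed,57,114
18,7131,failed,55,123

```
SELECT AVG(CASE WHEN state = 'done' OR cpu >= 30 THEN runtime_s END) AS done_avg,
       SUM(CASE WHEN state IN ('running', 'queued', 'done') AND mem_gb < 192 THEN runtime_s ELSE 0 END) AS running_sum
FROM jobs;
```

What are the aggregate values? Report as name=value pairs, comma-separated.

done_avg=3659.2857142857, running_sum=21389

[done_avg: state = 'done' OR cpu >= 30]
job_id=6: ✓ → 1002
job_id=7: ✗
job_id=8: ✓ → 578
job_id=9: ✓ → 3475
job_id=10: ✗
job_id=11: ✓ → 415
job_id=12: ✗
job_id=13: ✗
job_id=14: ✓ → 7050
job_id=15: ✗
job_id=16: ✗
job_id=17: ✓ → 5964
job_id=18: ✓ → 7131
done_avg = (1002 + 578 + 3475 + 415 + 7050 + 5964 + 7131) / 7 = 3659.2857142857
—
[running_sum: state IN ('running', 'queued', 'done') AND mem_gb < 192]
job_id=6: ✓ → 1002
job_id=7: ✓ → 2260
job_id=8: ✗
job_id=9: ✗
job_id=10: ✓ → 5087
job_id=11: ✓ → 415
job_id=12: ✓ → 164
job_id=13: ✗
job_id=14: ✓ → 7050
job_id=15: ✓ → 5411
job_id=16: ✗
job_id=17: ✗
job_id=18: ✗
running_sum = 1002 + 2260 + 5087 + 415 + 164 + 7050 + 5411 = 21389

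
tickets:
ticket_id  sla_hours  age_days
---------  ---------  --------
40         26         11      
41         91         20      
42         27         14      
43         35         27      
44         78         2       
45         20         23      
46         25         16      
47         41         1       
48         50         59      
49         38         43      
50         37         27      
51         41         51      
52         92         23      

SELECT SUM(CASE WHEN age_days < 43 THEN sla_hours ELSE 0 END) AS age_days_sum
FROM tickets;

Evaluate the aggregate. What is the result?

472

ticket_id=40: ✓ → 26
ticket_id=41: ✓ → 91
ticket_id=42: ✓ → 27
ticket_id=43: ✓ → 35
ticket_id=44: ✓ → 78
ticket_id=45: ✓ → 20
ticket_id=46: ✓ → 25
ticket_id=47: ✓ → 41
ticket_id=48: ✗
ticket_id=49: ✗
ticket_id=50: ✓ → 37
ticket_id=51: ✗
ticket_id=52: ✓ → 92
age_days_sum = 26 + 91 + 27 + 35 + 78 + 20 + 25 + 41 + 37 + 92 = 472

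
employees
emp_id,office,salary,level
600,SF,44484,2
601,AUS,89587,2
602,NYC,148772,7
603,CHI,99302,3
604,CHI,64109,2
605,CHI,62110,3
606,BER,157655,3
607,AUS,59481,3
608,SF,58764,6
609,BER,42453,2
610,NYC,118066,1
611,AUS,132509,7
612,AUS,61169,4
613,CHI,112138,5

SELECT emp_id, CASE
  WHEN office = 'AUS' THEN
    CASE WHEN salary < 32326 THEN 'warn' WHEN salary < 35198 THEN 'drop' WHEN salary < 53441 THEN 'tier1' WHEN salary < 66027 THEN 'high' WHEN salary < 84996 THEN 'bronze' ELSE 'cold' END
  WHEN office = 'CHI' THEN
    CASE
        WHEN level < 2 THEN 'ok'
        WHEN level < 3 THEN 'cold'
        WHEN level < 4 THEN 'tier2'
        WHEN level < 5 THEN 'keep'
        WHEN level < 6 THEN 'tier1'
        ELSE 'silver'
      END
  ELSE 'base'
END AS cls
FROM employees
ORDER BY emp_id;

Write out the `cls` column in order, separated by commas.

base, cold, base, tier2, cold, tier2, base, high, base, base, base, cold, high, tier1

emp_id=600: office='SF' → outer ELSE → base
emp_id=601: office='AUS' → inner[ELSE] → cold
emp_id=602: office='NYC' → outer ELSE → base
emp_id=603: office='CHI' → inner[level < 4] → tier2
emp_id=604: office='CHI' → inner[level < 3] → cold
emp_id=605: office='CHI' → inner[level < 4] → tier2
emp_id=606: office='BER' → outer ELSE → base
emp_id=607: office='AUS' → inner[salary < 66027] → high
emp_id=608: office='SF' → outer ELSE → base
emp_id=609: office='BER' → outer ELSE → base
emp_id=610: office='NYC' → outer ELSE → base
emp_id=611: office='AUS' → inner[ELSE] → cold
emp_id=612: office='AUS' → inner[salary < 66027] → high
emp_id=613: office='CHI' → inner[level < 6] → tier1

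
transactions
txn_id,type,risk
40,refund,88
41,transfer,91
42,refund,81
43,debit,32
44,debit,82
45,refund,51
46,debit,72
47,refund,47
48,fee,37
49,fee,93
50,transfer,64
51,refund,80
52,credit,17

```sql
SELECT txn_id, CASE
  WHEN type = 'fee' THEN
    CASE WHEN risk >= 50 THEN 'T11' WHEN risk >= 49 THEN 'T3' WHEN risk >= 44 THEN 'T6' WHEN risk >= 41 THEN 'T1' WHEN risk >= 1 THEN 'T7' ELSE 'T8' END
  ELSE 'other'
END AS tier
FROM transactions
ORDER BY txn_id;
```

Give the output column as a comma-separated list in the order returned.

other, other, other, other, other, other, other, other, T7, T11, other, other, other

txn_id=40: type='refund' → outer ELSE → other
txn_id=41: type='transfer' → outer ELSE → other
txn_id=42: type='refund' → outer ELSE → other
txn_id=43: type='debit' → outer ELSE → other
txn_id=44: type='debit' → outer ELSE → other
txn_id=45: type='refund' → outer ELSE → other
txn_id=46: type='debit' → outer ELSE → other
txn_id=47: type='refund' → outer ELSE → other
txn_id=48: type='fee' → inner[risk >= 1] → T7
txn_id=49: type='fee' → inner[risk >= 50] → T11
txn_id=50: type='transfer' → outer ELSE → other
txn_id=51: type='refund' → outer ELSE → other
txn_id=52: type='credit' → outer ELSE → other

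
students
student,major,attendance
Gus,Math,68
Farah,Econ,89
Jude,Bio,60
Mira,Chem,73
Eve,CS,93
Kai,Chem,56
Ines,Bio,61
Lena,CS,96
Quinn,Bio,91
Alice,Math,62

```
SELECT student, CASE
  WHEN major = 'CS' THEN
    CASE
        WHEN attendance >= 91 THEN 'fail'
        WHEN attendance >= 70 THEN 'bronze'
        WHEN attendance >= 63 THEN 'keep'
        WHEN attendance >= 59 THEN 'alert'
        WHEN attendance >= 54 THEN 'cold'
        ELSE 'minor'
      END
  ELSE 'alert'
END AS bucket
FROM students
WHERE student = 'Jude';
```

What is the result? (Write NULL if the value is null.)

student = Jude: major=Bio, attendance=60.
major='Bio' → outer ELSE → alert

alert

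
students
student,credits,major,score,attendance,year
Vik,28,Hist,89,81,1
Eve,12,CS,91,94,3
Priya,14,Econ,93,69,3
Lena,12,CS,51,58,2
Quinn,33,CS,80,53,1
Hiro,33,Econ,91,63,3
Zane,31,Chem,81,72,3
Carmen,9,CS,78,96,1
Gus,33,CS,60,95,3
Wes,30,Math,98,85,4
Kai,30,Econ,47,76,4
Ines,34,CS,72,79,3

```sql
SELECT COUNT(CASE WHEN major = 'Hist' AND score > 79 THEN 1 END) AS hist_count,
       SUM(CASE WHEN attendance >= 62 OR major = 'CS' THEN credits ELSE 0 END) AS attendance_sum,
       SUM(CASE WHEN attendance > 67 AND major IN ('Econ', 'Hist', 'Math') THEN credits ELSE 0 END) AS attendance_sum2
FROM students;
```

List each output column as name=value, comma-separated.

hist_count=1, attendance_sum=299, attendance_sum2=102

[hist_count: major = 'Hist' AND score > 79]
student=Vik: ✓ → 1
student=Eve: ✗
student=Priya: ✗
student=Lena: ✗
student=Quinn: ✗
student=Hiro: ✗
student=Zane: ✗
student=Carmen: ✗
student=Gus: ✗
student=Wes: ✗
student=Kai: ✗
student=Ines: ✗
hist_count = COUNT(1) = 1
—
[attendance_sum: attendance >= 62 OR major = 'CS']
student=Vik: ✓ → 28
student=Eve: ✓ → 12
student=Priya: ✓ → 14
student=Lena: ✓ → 12
student=Quinn: ✓ → 33
student=Hiro: ✓ → 33
student=Zane: ✓ → 31
student=Carmen: ✓ → 9
student=Gus: ✓ → 33
student=Wes: ✓ → 30
student=Kai: ✓ → 30
student=Ines: ✓ → 34
attendance_sum = 28 + 12 + 14 + 12 + 33 + 33 + 31 + 9 + 33 + 30 + 30 + 34 = 299
—
[attendance_sum2: attendance > 67 AND major IN ('Econ', 'Hist', 'Math')]
student=Vik: ✓ → 28
student=Eve: ✗
student=Priya: ✓ → 14
student=Lena: ✗
student=Quinn: ✗
student=Hiro: ✗
student=Zane: ✗
student=Carmen: ✗
student=Gus: ✗
student=Wes: ✓ → 30
student=Kai: ✓ → 30
student=Ines: ✗
attendance_sum2 = 28 + 14 + 30 + 30 = 102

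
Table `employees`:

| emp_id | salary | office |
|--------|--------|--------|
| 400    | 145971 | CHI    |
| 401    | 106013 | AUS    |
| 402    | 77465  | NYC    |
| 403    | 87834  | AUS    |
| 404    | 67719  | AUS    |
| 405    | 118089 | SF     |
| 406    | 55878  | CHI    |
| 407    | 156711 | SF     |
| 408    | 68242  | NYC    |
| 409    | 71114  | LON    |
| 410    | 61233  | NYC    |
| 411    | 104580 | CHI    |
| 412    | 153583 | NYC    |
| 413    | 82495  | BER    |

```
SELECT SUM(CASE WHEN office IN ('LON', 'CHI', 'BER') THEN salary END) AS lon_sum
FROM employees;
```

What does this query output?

emp_id=400: ✓ → 145971
emp_id=401: ✗
emp_id=402: ✗
emp_id=403: ✗
emp_id=404: ✗
emp_id=405: ✗
emp_id=406: ✓ → 55878
emp_id=407: ✗
emp_id=408: ✗
emp_id=409: ✓ → 71114
emp_id=410: ✗
emp_id=411: ✓ → 104580
emp_id=412: ✗
emp_id=413: ✓ → 82495
lon_sum = 145971 + 55878 + 71114 + 104580 + 82495 = 460038

460038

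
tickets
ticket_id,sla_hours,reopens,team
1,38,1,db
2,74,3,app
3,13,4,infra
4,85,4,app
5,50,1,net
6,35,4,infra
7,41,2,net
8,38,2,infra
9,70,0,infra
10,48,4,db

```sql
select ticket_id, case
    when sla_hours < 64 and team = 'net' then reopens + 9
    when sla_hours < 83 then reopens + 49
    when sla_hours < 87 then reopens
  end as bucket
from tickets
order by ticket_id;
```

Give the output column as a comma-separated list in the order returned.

ticket_id=1: sla_hours < 83 → 50
ticket_id=2: sla_hours < 83 → 52
ticket_id=3: sla_hours < 83 → 53
ticket_id=4: sla_hours < 87 → 4
ticket_id=5: sla_hours < 64 and team = 'net' → 10
ticket_id=6: sla_hours < 83 → 53
ticket_id=7: sla_hours < 64 and team = 'net' → 11
ticket_id=8: sla_hours < 83 → 51
ticket_id=9: sla_hours < 83 → 49
ticket_id=10: sla_hours < 83 → 53

50, 52, 53, 4, 10, 53, 11, 51, 49, 53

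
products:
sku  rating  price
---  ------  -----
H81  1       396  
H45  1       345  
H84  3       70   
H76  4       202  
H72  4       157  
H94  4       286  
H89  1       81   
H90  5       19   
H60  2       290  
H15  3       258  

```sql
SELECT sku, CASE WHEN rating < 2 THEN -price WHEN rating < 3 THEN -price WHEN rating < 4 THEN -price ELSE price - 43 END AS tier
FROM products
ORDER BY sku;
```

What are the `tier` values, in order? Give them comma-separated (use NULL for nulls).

sku=H15: rating < 4 → -258
sku=H45: rating < 2 → -345
sku=H60: rating < 3 → -290
sku=H72: ELSE → 114
sku=H76: ELSE → 159
sku=H81: rating < 2 → -396
sku=H84: rating < 4 → -70
sku=H89: rating < 2 → -81
sku=H90: ELSE → -24
sku=H94: ELSE → 243

-258, -345, -290, 114, 159, -396, -70, -81, -24, 243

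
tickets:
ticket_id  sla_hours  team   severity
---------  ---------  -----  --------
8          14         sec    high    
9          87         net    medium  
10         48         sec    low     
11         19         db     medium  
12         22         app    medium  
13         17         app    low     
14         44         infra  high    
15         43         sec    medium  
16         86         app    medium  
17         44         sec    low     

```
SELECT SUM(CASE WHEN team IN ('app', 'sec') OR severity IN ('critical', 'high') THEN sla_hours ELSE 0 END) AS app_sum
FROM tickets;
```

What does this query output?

318

ticket_id=8: ✓ → 14
ticket_id=9: ✗
ticket_id=10: ✓ → 48
ticket_id=11: ✗
ticket_id=12: ✓ → 22
ticket_id=13: ✓ → 17
ticket_id=14: ✓ → 44
ticket_id=15: ✓ → 43
ticket_id=16: ✓ → 86
ticket_id=17: ✓ → 44
app_sum = 14 + 48 + 22 + 17 + 44 + 43 + 86 + 44 = 318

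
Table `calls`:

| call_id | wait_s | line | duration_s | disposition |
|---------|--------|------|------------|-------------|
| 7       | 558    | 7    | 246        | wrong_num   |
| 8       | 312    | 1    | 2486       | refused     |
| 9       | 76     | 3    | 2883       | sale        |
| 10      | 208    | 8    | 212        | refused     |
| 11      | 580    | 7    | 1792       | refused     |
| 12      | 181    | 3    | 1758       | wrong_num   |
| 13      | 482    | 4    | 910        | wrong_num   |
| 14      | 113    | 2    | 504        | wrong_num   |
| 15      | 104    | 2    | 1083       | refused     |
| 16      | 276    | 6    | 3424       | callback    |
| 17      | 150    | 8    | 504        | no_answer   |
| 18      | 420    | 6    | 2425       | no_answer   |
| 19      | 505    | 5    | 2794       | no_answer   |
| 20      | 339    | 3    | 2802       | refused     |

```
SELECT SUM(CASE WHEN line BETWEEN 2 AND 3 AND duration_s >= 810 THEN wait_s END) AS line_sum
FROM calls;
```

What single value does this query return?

700

call_id=7: ✗
call_id=8: ✗
call_id=9: ✓ → 76
call_id=10: ✗
call_id=11: ✗
call_id=12: ✓ → 181
call_id=13: ✗
call_id=14: ✗
call_id=15: ✓ → 104
call_id=16: ✗
call_id=17: ✗
call_id=18: ✗
call_id=19: ✗
call_id=20: ✓ → 339
line_sum = 76 + 181 + 104 + 339 = 700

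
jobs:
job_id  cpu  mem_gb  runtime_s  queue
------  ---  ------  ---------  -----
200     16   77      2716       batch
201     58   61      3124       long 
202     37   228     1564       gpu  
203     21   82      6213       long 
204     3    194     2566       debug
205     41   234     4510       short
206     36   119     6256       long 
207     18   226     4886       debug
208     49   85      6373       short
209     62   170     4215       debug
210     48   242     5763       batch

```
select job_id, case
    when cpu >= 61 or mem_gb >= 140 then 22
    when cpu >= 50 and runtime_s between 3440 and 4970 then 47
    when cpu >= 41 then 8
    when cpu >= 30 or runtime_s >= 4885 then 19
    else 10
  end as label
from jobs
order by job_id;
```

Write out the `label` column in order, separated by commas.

job_id=200: ELSE → 10
job_id=201: cpu >= 41 → 8
job_id=202: cpu >= 61 or mem_gb >= 140 → 22
job_id=203: cpu >= 30 or runtime_s >= 4885 → 19
job_id=204: cpu >= 61 or mem_gb >= 140 → 22
job_id=205: cpu >= 61 or mem_gb >= 140 → 22
job_id=206: cpu >= 30 or runtime_s >= 4885 → 19
job_id=207: cpu >= 61 or mem_gb >= 140 → 22
job_id=208: cpu >= 41 → 8
job_id=209: cpu >= 61 or mem_gb >= 140 → 22
job_id=210: cpu >= 61 or mem_gb >= 140 → 22

10, 8, 22, 19, 22, 22, 19, 22, 8, 22, 22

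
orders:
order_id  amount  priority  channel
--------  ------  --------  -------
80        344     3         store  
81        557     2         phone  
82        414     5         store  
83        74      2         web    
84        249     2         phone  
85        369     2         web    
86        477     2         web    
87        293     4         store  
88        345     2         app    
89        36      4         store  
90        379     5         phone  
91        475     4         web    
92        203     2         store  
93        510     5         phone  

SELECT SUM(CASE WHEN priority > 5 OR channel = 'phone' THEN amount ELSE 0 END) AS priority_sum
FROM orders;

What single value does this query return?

1695

order_id=80: ✗
order_id=81: ✓ → 557
order_id=82: ✗
order_id=83: ✗
order_id=84: ✓ → 249
order_id=85: ✗
order_id=86: ✗
order_id=87: ✗
order_id=88: ✗
order_id=89: ✗
order_id=90: ✓ → 379
order_id=91: ✗
order_id=92: ✗
order_id=93: ✓ → 510
priority_sum = 557 + 249 + 379 + 510 = 1695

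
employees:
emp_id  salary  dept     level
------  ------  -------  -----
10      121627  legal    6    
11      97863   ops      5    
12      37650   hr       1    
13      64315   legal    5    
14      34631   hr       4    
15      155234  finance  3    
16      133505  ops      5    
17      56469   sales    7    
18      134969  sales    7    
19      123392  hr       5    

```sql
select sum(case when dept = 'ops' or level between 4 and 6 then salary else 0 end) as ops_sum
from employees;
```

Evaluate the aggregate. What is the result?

emp_id=10: ✓ → 121627
emp_id=11: ✓ → 97863
emp_id=12: ✗
emp_id=13: ✓ → 64315
emp_id=14: ✓ → 34631
emp_id=15: ✗
emp_id=16: ✓ → 133505
emp_id=17: ✗
emp_id=18: ✗
emp_id=19: ✓ → 123392
ops_sum = 121627 + 97863 + 64315 + 34631 + 133505 + 123392 = 575333

575333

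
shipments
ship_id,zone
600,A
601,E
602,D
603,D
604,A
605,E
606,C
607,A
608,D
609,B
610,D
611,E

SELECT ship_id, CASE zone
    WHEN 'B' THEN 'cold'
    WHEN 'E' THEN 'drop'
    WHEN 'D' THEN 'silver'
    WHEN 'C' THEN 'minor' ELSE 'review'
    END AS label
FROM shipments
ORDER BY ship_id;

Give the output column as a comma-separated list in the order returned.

review, drop, silver, silver, review, drop, minor, review, silver, cold, silver, drop

ship_id=600: ELSE → review
ship_id=601: zone='E' → drop
ship_id=602: zone='D' → silver
ship_id=603: zone='D' → silver
ship_id=604: ELSE → review
ship_id=605: zone='E' → drop
ship_id=606: zone='C' → minor
ship_id=607: ELSE → review
ship_id=608: zone='D' → silver
ship_id=609: zone='B' → cold
ship_id=610: zone='D' → silver
ship_id=611: zone='E' → drop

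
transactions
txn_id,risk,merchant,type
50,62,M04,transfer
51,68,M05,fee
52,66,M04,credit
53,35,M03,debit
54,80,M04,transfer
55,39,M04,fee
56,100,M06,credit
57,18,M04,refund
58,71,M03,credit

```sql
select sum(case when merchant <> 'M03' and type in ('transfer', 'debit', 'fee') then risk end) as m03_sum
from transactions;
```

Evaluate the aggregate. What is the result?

249

txn_id=50: ✓ → 62
txn_id=51: ✓ → 68
txn_id=52: ✗
txn_id=53: ✗
txn_id=54: ✓ → 80
txn_id=55: ✓ → 39
txn_id=56: ✗
txn_id=57: ✗
txn_id=58: ✗
m03_sum = 62 + 68 + 80 + 39 = 249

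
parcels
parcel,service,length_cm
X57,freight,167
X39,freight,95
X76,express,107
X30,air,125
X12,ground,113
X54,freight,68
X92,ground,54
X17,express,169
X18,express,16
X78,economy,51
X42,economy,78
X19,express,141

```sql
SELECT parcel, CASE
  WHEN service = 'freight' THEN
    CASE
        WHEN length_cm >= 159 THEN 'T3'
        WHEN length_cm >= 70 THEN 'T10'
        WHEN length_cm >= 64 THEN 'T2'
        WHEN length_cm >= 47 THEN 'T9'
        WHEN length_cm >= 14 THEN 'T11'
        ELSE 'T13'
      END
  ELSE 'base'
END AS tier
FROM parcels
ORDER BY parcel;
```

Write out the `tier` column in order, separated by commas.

parcel=X12: service='ground' → outer ELSE → base
parcel=X17: service='express' → outer ELSE → base
parcel=X18: service='express' → outer ELSE → base
parcel=X19: service='express' → outer ELSE → base
parcel=X30: service='air' → outer ELSE → base
parcel=X39: service='freight' → inner[length_cm >= 70] → T10
parcel=X42: service='economy' → outer ELSE → base
parcel=X54: service='freight' → inner[length_cm >= 64] → T2
parcel=X57: service='freight' → inner[length_cm >= 159] → T3
parcel=X76: service='express' → outer ELSE → base
parcel=X78: service='economy' → outer ELSE → base
parcel=X92: service='ground' → outer ELSE → base

base, base, base, base, base, T10, base, T2, T3, base, base, base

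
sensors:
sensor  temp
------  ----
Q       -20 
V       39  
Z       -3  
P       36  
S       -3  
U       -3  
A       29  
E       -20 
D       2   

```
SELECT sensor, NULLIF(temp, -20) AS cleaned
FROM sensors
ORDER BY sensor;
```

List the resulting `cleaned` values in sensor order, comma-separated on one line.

sensor=A: temp=29 vs -20: differ → 29
sensor=D: temp=2 vs -20: differ → 2
sensor=E: temp=-20 vs -20: equal → NULL
sensor=P: temp=36 vs -20: differ → 36
sensor=Q: temp=-20 vs -20: equal → NULL
sensor=S: temp=-3 vs -20: differ → -3
sensor=U: temp=-3 vs -20: differ → -3
sensor=V: temp=39 vs -20: differ → 39
sensor=Z: temp=-3 vs -20: differ → -3

29, 2, NULL, 36, NULL, -3, -3, 39, -3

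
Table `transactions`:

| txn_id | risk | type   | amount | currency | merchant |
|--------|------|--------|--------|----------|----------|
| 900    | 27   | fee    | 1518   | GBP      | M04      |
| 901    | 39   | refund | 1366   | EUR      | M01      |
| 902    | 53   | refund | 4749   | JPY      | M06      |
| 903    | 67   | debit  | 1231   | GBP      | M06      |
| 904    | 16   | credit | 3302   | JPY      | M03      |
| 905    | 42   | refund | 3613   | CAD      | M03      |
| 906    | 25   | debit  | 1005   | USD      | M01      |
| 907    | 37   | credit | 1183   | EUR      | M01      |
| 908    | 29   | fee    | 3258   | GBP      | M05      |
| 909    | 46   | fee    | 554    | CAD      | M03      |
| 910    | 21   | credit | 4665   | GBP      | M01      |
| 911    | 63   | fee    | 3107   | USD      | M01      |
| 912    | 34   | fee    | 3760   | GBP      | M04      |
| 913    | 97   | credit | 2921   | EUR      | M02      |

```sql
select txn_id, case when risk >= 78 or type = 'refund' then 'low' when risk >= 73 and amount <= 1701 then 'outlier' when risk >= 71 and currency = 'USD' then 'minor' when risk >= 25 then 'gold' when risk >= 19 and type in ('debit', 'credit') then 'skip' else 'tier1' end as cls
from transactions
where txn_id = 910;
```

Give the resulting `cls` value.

txn_id = 910: risk=21, type=credit, amount=4665, currency=GBP, merchant=M01.
risk >= 78 or type = 'refund' → false
risk >= 73 and amount <= 1701 → false
risk >= 71 and currency = 'USD' → false
risk >= 25 → false
risk >= 19 and type in ('debit', 'credit') → true → skip

skip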